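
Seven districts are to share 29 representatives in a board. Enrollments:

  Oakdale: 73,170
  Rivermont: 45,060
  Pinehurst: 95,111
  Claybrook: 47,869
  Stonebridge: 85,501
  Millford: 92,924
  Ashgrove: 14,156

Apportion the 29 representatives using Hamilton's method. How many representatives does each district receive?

Standard divisor: 453791 ÷ 29 ≈ 15647.966.
Standard quotas: Oakdale 4.6760, Rivermont 2.8796, Pinehurst 6.0782, Claybrook 3.0591, Stonebridge 5.4640, Millford 5.9384, Ashgrove 0.9047.
Lower quotas: Oakdale 4, Rivermont 2, Pinehurst 6, Claybrook 3, Stonebridge 5, Millford 5, Ashgrove 0 (sum 25, leaving 4 seats).
Remainders in descending order: Millford 0.9384, Ashgrove 0.9047, Rivermont 0.8796, Oakdale 0.6760, Stonebridge 0.4640, Pinehurst 0.0782, Claybrook 0.0591.
Largest remainders: Millford, Ashgrove, Rivermont, Oakdale receive the extra seats.

Oakdale: 5, Rivermont: 3, Pinehurst: 6, Claybrook: 3, Stonebridge: 5, Millford: 6, Ashgrove: 1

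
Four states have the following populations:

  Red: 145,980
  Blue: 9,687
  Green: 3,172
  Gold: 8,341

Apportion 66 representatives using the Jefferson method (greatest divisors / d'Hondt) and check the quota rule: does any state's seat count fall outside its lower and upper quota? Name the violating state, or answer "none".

Red

Standard quotas: Red 57.631, Blue 3.824, Green 1.252, Gold 3.293.
Jefferson allocation: Red 59, Blue 3, Green 1, Gold 3.
Red has quota 57.631 (lower 57, upper 58) but receives 59 — outside the quota interval.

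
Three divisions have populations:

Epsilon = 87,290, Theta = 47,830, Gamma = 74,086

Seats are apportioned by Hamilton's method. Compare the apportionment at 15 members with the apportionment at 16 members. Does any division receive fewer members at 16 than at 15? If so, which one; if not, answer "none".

Theta

At 15 seats: Epsilon 6, Theta 4, Gamma 5.
At 16 seats: Epsilon 7, Theta 3, Gamma 6.
Theta drops from 4 to 3.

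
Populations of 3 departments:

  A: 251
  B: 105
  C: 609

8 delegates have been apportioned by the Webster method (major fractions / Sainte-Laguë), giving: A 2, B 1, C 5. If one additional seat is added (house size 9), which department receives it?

C

Priority for the next seat is population ÷ (current seats + 0.5).
Priorities: A 100.400, B 70.000, C 110.727.
Highest priority: C.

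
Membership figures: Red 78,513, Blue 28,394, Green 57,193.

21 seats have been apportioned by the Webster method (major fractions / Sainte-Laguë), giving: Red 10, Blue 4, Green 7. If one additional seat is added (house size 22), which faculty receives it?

Green

Priority for the next seat is population ÷ (current seats + 0.5).
Priorities: Red 7477.429, Blue 6309.778, Green 7625.733.
Highest priority: Green.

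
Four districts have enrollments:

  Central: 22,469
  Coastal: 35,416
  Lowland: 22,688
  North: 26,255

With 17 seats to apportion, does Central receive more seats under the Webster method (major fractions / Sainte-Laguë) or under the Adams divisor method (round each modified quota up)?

Adams

Webster: Central 3, Coastal 6, Lowland 4, North 4.
Adams: Central 4, Coastal 5, Lowland 4, North 4.
Central gets 3 under Webster and 4 under Adams.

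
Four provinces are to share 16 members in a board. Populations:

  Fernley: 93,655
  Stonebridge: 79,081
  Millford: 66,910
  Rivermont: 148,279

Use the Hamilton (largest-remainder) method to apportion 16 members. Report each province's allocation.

Fernley=4; Stonebridge=3; Millford=3; Rivermont=6

Standard divisor: 387925 ÷ 16 ≈ 24245.312.
Standard quotas: Fernley 3.8628, Stonebridge 3.2617, Millford 2.7597, Rivermont 6.1158.
Lower quotas: Fernley 3, Stonebridge 3, Millford 2, Rivermont 6 (sum 14, leaving 2 seats).
Remainders in descending order: Fernley 0.8628, Millford 0.7597, Stonebridge 0.2617, Rivermont 0.1158.
The surplus seats go to Fernley, Millford.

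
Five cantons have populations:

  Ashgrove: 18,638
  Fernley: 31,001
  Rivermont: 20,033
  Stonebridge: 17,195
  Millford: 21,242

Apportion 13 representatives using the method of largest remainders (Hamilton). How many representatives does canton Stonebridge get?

Standard divisor: 108109 ÷ 13 ≈ 8316.077.
Standard quotas: Ashgrove 2.2412, Fernley 3.7278, Rivermont 2.4089, Stonebridge 2.0677, Millford 2.5543.
Lower quotas: Ashgrove 2, Fernley 3, Rivermont 2, Stonebridge 2, Millford 2 (sum 11, leaving 2 seats).
Remainders in descending order: Fernley 0.7278, Millford 0.5543, Rivermont 0.4089, Ashgrove 0.2412, Stonebridge 0.0677.
The surplus seats go to Fernley, Millford.
Stonebridge receives 2.

2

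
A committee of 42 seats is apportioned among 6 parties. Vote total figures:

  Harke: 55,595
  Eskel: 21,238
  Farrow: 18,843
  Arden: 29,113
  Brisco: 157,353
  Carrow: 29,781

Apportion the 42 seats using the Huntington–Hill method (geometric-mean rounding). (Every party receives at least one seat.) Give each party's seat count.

With divisor 7554: modified quotas Harke 7.360, Eskel 2.811, Farrow 2.494, Arden 3.854, Brisco 20.830, Carrow 3.942.
Geometric-mean thresholds: Harke √(7·8)=7.483, Eskel √(2·3)=2.449, Farrow √(2·3)=2.449, Arden √(3·4)=3.464, Brisco √(20·21)=20.494, Carrow √(3·4)=3.464.
Each quota rounded against its threshold gives Harke 7, Eskel 3, Farrow 3, Arden 4, Brisco 21, Carrow 4 (total 42).

Harke=7, Eskel=3, Farrow=3, Arden=4, Brisco=21, Carrow=4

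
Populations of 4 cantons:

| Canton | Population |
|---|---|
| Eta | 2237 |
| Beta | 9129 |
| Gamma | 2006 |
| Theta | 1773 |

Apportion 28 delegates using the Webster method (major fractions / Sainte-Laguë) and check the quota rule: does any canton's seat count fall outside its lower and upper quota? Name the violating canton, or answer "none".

Standard quotas: Eta 4.136, Beta 16.878, Gamma 3.709, Theta 3.278.
Webster allocation: Eta 4, Beta 17, Gamma 4, Theta 3.
Every allocation lies between the lower and upper quota.

none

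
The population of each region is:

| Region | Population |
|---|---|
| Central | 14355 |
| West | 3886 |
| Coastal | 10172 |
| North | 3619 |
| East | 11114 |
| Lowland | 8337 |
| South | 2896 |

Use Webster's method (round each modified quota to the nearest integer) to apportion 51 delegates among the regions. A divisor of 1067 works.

Central: 13; West: 4; Coastal: 10; North: 3; East: 10; Lowland: 8; South: 3

With modified divisor 1067: modified quotas Central 13.454, West 3.642, Coastal 9.533, North 3.392, East 10.416, Lowland 7.813, South 2.714.
Rounding to the nearest integer: Central 13, West 4, Coastal 10, North 3, East 10, Lowland 8, South 3 (total 51).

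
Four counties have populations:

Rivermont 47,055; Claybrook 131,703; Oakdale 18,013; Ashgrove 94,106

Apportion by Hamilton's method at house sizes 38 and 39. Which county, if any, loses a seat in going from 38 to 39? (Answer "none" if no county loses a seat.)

At 38 seats: Rivermont 6, Claybrook 17, Oakdale 3, Ashgrove 12.
At 39 seats: Rivermont 6, Claybrook 18, Oakdale 2, Ashgrove 13.
Oakdale drops from 3 to 2.

Oakdale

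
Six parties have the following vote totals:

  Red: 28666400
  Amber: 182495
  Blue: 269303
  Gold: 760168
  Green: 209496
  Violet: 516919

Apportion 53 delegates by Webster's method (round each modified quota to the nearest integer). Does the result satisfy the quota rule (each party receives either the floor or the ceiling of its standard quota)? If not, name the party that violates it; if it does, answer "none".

Standard quotas: Red 49.643, Amber 0.316, Blue 0.466, Gold 1.316, Green 0.363, Violet 0.895.
Webster allocation: Red 51, Amber 0, Blue 0, Gold 1, Green 0, Violet 1.
Red has quota 49.643 (lower 49, upper 50) but receives 51 — outside the quota interval.

Red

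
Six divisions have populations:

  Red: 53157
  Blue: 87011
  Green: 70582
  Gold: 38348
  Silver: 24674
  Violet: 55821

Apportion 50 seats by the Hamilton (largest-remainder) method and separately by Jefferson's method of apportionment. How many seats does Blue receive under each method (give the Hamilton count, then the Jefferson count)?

13 and 14

Hamilton: Red 8, Blue 13, Green 11, Gold 6, Silver 4, Violet 8.
Jefferson: Red 8, Blue 14, Green 11, Gold 6, Silver 3, Violet 8.
Blue gets 13 under Hamilton and 14 under Jefferson.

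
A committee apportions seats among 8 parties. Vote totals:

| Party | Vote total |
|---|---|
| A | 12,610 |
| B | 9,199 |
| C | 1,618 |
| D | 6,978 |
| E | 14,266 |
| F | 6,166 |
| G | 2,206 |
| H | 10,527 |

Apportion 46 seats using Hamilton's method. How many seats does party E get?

10

Standard divisor: 63570 ÷ 46 ≈ 1381.957.
Standard quotas: A 9.1247, B 6.6565, C 1.1708, D 5.0494, E 10.3230, F 4.4618, G 1.5963, H 7.6175.
Lower quotas: A 9, B 6, C 1, D 5, E 10, F 4, G 1, H 7 (sum 43, leaving 3 seats).
Remainders in descending order: B 0.6565, H 0.6175, G 0.5963, F 0.4618, E 0.3230, C 0.1708, A 0.1247, D 0.0494.
The surplus seats go to B, H, G.
E receives 10.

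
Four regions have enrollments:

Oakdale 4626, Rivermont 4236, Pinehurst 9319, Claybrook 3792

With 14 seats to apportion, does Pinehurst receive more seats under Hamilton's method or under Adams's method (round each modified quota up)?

Hamilton: Oakdale 3, Rivermont 3, Pinehurst 6, Claybrook 2.
Adams: Oakdale 3, Rivermont 3, Pinehurst 5, Claybrook 3.
Pinehurst gets 6 under Hamilton and 5 under Adams.

Hamilton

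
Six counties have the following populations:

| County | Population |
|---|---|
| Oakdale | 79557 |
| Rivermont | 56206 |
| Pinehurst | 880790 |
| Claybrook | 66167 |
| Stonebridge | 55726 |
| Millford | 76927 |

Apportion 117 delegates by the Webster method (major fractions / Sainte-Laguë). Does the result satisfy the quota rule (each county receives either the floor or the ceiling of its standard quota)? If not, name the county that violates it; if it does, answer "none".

Standard quotas: Oakdale 7.659, Rivermont 5.411, Pinehurst 84.791, Claybrook 6.370, Stonebridge 5.365, Millford 7.406.
Webster allocation: Oakdale 8, Rivermont 5, Pinehurst 86, Claybrook 6, Stonebridge 5, Millford 7.
Pinehurst has quota 84.791 (lower 84, upper 85) but receives 86 — outside the quota interval.

Pinehurst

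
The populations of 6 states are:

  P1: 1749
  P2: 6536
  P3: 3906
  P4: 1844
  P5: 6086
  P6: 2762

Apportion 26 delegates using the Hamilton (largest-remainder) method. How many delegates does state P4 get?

2

Standard divisor: 22883 ÷ 26 ≈ 880.115.
Standard quotas: P1 1.9872, P2 7.4263, P3 4.4381, P4 2.0952, P5 6.9150, P6 3.1382.
Lower quotas: P1 1, P2 7, P3 4, P4 2, P5 6, P6 3 (sum 23, leaving 3 seats).
Remainders in descending order: P1 0.9872, P5 0.9150, P3 0.4381, P2 0.4263, P6 0.1382, P4 0.0952.
Largest remainders: P1, P5, P3 receive the extra seats.
P4 receives 2.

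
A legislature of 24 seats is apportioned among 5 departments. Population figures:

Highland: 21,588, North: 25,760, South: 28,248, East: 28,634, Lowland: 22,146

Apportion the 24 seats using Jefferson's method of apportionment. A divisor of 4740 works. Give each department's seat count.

With modified divisor 4740: modified quotas Highland 4.554, North 5.435, South 5.959, East 6.041, Lowland 4.672.
Rounding down: Highland 4, North 5, South 5, East 6, Lowland 4 (total 24).

Highland: 4, North: 5, South: 5, East: 6, Lowland: 4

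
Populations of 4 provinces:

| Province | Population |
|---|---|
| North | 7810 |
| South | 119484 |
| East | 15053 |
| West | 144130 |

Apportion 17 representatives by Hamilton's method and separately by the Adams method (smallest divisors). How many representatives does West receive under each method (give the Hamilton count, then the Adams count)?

9 and 8

Hamilton: North 0, South 7, East 1, West 9.
Adams: North 1, South 7, East 1, West 8.
West gets 9 under Hamilton and 8 under Adams.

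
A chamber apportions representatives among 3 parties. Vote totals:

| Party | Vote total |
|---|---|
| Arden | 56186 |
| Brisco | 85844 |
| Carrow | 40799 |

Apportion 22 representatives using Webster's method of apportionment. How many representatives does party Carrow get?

5

Standard divisor 182829/22 ≈ 8310.409; standard quotas: Arden 6.761, Brisco 10.330, Carrow 4.909.
Rounding to the nearest integer gives Arden 7, Brisco 10, Carrow 5 — total 22, matching the house size, so no adjustment is needed.
Carrow receives 5.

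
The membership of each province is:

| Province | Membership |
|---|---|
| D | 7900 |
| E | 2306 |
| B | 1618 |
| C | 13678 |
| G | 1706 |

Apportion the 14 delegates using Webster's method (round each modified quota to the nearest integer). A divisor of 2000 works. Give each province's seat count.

With modified divisor 2000: modified quotas D 3.950, E 1.153, B 0.809, C 6.839, G 0.853.
Rounding to the nearest integer: D 4, E 1, B 1, C 7, G 1 (total 14).

D 4; E 1; B 1; C 7; G 1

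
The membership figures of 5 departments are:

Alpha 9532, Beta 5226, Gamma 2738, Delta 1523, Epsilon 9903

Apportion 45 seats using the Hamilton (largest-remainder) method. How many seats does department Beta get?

Standard divisor: 28922 ÷ 45 ≈ 642.711.
Standard quotas: Alpha 14.8309, Beta 8.1312, Gamma 4.2601, Delta 2.3696, Epsilon 15.4082.
Lower quotas: Alpha 14, Beta 8, Gamma 4, Delta 2, Epsilon 15 (sum 43, leaving 2 seats).
Remainders in descending order: Alpha 0.8309, Epsilon 0.4082, Delta 0.3696, Gamma 0.2601, Beta 0.1312.
Largest remainders: Alpha, Epsilon receive the extra seats.
Beta receives 8.

8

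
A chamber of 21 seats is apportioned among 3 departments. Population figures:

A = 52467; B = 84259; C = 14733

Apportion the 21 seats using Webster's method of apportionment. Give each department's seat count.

A=7, B=12, C=2

Standard divisor 151459/21 ≈ 7212.333; standard quotas: A 7.275, B 11.683, C 2.043.
Rounding to the nearest integer gives A 7, B 12, C 2 — total 21, matching the house size, so no adjustment is needed.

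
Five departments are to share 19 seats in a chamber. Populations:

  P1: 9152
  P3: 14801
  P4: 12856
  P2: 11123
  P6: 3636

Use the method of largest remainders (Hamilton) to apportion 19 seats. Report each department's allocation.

P1 3, P3 6, P4 5, P2 4, P6 1

Total 51568; standard divisor 51568/19 ≈ 2714.105.
Standard quotas: P1 3.3720, P3 5.4534, P4 4.7367, P2 4.0982, P6 1.3397.
Lower quotas: P1 3, P3 5, P4 4, P2 4, P6 1 (sum 17, leaving 2 seats).
Remainders in descending order: P4 0.7367, P3 0.4534, P1 0.3720, P6 0.3397, P2 0.0982.
Largest remainders: P4, P3 receive the extra seats.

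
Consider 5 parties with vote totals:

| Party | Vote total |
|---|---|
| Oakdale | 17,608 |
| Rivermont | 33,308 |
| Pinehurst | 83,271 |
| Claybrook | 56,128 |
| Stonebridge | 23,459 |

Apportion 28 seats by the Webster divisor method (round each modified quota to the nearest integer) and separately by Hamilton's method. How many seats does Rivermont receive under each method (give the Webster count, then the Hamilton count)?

4 and 5

Webster: Oakdale 2, Rivermont 4, Pinehurst 11, Claybrook 8, Stonebridge 3.
Hamilton: Oakdale 2, Rivermont 5, Pinehurst 11, Claybrook 7, Stonebridge 3.
Rivermont gets 4 under Webster and 5 under Hamilton.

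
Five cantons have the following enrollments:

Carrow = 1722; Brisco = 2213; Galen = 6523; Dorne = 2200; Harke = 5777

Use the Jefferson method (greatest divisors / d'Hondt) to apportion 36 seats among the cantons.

Standard divisor 18435/36 ≈ 512.083; standard quotas: Carrow 3.363, Brisco 4.322, Galen 12.738, Dorne 4.296, Harke 11.281.
Rounding down gives 3, 4, 12, 4, 11 = 34 seats, so the divisor must be adjusted.
With modified divisor 470: modified quotas Carrow 3.664, Brisco 4.709, Galen 13.879, Dorne 4.681, Harke 12.291.
Rounding down: Carrow 3, Brisco 4, Galen 13, Dorne 4, Harke 12 (total 36).

Carrow 3, Brisco 4, Galen 13, Dorne 4, Harke 12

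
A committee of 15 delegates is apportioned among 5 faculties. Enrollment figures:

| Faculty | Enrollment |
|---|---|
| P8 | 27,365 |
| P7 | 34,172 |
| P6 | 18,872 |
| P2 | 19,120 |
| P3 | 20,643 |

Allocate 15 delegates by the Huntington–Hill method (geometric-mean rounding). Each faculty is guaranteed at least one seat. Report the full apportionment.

With divisor 7853: modified quotas P8 3.485, P7 4.351, P6 2.403, P2 2.435, P3 2.629.
Geometric-mean thresholds: P8 √(3·4)=3.464, P7 √(4·5)=4.472, P6 √(2·3)=2.449, P2 √(2·3)=2.449, P3 √(2·3)=2.449.
Each quota rounded against its threshold gives P8 4, P7 4, P6 2, P2 2, P3 3 (total 15).

P8: 4, P7: 4, P6: 2, P2: 2, P3: 3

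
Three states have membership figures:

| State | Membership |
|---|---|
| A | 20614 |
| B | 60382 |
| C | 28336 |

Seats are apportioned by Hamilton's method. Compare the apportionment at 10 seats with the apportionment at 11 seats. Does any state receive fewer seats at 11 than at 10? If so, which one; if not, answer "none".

At 10 seats: A 2, B 5, C 3.
At 11 seats: A 2, B 6, C 3.
No state's allocation decreased.

none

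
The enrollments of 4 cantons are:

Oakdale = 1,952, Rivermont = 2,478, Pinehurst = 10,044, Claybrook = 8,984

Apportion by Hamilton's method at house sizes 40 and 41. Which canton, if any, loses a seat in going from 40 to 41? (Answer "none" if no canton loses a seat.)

At 40 seats: Oakdale 4, Rivermont 4, Pinehurst 17, Claybrook 15.
At 41 seats: Oakdale 3, Rivermont 4, Pinehurst 18, Claybrook 16.
Oakdale drops from 4 to 3.

Oakdale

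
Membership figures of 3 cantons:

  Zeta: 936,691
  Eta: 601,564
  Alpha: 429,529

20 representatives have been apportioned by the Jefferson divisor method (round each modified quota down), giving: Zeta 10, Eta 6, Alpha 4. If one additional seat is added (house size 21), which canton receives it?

Eta

Priority for the next seat is population ÷ (current seats + 1).
Priorities: Zeta 85153.727, Eta 85937.714, Alpha 85905.800.
Highest priority: Eta.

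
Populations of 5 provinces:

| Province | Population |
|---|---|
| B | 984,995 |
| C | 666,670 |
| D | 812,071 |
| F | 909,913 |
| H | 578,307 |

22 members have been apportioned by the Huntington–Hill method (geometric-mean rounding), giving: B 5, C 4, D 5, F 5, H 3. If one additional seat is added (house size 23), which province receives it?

Priority for the next seat is population ÷ (√(s·(s+1))).
Priorities: B 179834.660, C 149071.944, D 148263.202, F 166126.625, H 166942.851.
Highest priority: B.

B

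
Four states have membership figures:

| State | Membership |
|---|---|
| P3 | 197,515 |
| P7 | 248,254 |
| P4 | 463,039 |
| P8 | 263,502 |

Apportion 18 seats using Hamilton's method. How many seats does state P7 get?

Total 1172310; standard divisor 1172310/18 ≈ 65128.333.
Standard quotas: P3 3.0327, P7 3.8118, P4 7.1096, P8 4.0459.
Lower quotas: P3 3, P7 3, P4 7, P8 4 (sum 17, leaving 1 seat).
Remainders in descending order: P7 0.8118, P4 0.1096, P8 0.0459, P3 0.0327.
The surplus seat goes to P7.
P7 receives 4.

4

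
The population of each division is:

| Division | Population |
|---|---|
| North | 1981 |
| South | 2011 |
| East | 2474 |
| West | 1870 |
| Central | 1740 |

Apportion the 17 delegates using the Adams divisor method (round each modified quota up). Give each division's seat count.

North 3, South 4, East 4, West 3, Central 3

Standard divisor 10076/17 ≈ 592.706; standard quotas: North 3.342, South 3.393, East 4.174, West 3.155, Central 2.936.
Rounding up gives 4, 4, 5, 4, 3 = 20 seats, so the divisor must be adjusted.
With modified divisor 665: modified quotas North 2.979, South 3.024, East 3.720, West 2.812, Central 2.617.
Rounding up: North 3, South 4, East 4, West 3, Central 3 (total 17).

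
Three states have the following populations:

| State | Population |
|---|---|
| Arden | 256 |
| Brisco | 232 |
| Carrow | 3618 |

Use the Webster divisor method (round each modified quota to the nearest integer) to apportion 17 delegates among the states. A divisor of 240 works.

With modified divisor 240: modified quotas Arden 1.067, Brisco 0.967, Carrow 15.075.
Rounding to the nearest integer: Arden 1, Brisco 1, Carrow 15 (total 17).

Arden=1, Brisco=1, Carrow=15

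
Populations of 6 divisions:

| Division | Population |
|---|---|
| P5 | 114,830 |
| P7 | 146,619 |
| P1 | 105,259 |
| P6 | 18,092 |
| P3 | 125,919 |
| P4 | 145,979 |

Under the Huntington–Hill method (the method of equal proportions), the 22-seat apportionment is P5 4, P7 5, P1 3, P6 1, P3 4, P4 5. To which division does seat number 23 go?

P1

Priority for the next seat is population ÷ (√(s·(s+1))).
Priorities: P5 25676.769, P7 26768.845, P1 30385.656, P6 12792.976, P3 28156.344, P4 26651.997.
Highest priority: P1.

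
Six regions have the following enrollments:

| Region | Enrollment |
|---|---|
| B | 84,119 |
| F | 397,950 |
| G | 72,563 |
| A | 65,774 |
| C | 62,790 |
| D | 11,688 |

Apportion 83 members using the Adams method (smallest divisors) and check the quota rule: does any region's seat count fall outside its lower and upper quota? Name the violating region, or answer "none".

F

Standard quotas: B 10.048, F 47.533, G 8.667, A 7.856, C 7.500, D 1.396.
Adams allocation: B 10, F 46, G 9, A 8, C 8, D 2.
F has quota 47.533 (lower 47, upper 48) but receives 46 — outside the quota interval.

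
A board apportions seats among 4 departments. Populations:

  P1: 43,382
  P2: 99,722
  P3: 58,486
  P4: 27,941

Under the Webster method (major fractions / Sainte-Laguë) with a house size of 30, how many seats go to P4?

Standard divisor 229531/30 ≈ 7651.033; standard quotas: P1 5.670, P2 13.034, P3 7.644, P4 3.652.
Rounding to the nearest integer gives 6, 13, 8, 4 = 31 seats, so the divisor must be adjusted.
With modified divisor 7840: modified quotas P1 5.533, P2 12.720, P3 7.460, P4 3.564.
Rounding to the nearest integer: P1 6, P2 13, P3 7, P4 4 (total 30).
P4 receives 4.

4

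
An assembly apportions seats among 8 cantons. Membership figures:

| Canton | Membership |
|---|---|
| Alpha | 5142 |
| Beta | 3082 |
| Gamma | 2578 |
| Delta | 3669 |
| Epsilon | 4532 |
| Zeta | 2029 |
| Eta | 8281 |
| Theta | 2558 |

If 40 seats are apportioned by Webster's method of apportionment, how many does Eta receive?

10

Standard divisor 31871/40 ≈ 796.775; standard quotas: Alpha 6.454, Beta 3.868, Gamma 3.236, Delta 4.605, Epsilon 5.688, Zeta 2.547, Eta 10.393, Theta 3.210.
Rounding to the nearest integer gives Alpha 6, Beta 4, Gamma 3, Delta 5, Epsilon 6, Zeta 3, Eta 10, Theta 3 — total 40, matching the house size, so no adjustment is needed.
Eta receives 10.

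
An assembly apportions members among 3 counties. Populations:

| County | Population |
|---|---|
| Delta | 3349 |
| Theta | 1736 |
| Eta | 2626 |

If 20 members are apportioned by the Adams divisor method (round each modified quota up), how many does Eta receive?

7

Standard divisor 7711/20 ≈ 385.55; standard quotas: Delta 8.686, Theta 4.503, Eta 6.811.
Rounding up gives 9, 5, 7 = 21 seats, so the divisor must be adjusted.
With modified divisor 430: modified quotas Delta 7.788, Theta 4.037, Eta 6.107.
Rounding up: Delta 8, Theta 5, Eta 7 (total 20).
Eta receives 7.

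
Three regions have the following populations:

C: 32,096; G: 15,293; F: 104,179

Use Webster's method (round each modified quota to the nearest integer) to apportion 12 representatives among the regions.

C 3, G 1, F 8

Standard divisor 151568/12 ≈ 12630.667; standard quotas: C 2.541, G 1.211, F 8.248.
Rounding to the nearest integer gives C 3, G 1, F 8 — total 12, matching the house size, so no adjustment is needed.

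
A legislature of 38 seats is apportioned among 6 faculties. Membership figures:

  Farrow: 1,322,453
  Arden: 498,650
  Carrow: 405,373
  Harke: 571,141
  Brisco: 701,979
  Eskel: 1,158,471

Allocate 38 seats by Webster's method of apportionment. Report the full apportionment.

Farrow: 11, Arden: 4, Carrow: 3, Harke: 5, Brisco: 6, Eskel: 9

Standard divisor 4658067/38 ≈ 122580.711; standard quotas: Farrow 10.788, Arden 4.068, Carrow 3.307, Harke 4.659, Brisco 5.727, Eskel 9.451.
Rounding to the nearest integer gives Farrow 11, Arden 4, Carrow 3, Harke 5, Brisco 6, Eskel 9 — total 38, matching the house size, so no adjustment is needed.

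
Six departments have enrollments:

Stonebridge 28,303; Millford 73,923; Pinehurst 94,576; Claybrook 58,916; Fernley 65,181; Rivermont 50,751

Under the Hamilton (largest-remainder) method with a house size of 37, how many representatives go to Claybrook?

The standard divisor is 371650/37 ≈ 10044.595.
Standard quotas: Stonebridge 2.8177, Millford 7.3595, Pinehurst 9.4156, Claybrook 5.8654, Fernley 6.4892, Rivermont 5.0526.
Lower quotas: Stonebridge 2, Millford 7, Pinehurst 9, Claybrook 5, Fernley 6, Rivermont 5 (sum 34, leaving 3 seats).
Remainders in descending order: Claybrook 0.8654, Stonebridge 0.8177, Fernley 0.4892, Pinehurst 0.4156, Millford 0.3595, Rivermont 0.0526.
Largest remainders: Claybrook, Stonebridge, Fernley receive the extra seats.
Claybrook receives 6.

6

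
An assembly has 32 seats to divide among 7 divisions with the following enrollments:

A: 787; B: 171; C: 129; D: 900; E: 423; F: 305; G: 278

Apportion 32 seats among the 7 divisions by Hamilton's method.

A 8, B 2, C 1, D 10, E 5, F 3, G 3

Standard divisor: 2993 ÷ 32 ≈ 93.531.
Standard quotas: A 8.414, B 1.828, C 1.379, D 9.622, E 4.523, F 3.261, G 2.972.
Lower quotas: A 8, B 1, C 1, D 9, E 4, F 3, G 2 (sum 28, leaving 4 seats).
Remainders in descending order: G 0.972, B 0.828, D 0.622, E 0.523, A 0.414, C 0.379, F 0.261.
The surplus seats go to G, B, D, E.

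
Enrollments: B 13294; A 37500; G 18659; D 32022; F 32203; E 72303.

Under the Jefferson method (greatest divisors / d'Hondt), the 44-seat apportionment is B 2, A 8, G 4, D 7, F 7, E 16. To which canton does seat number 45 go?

B

Priority for the next seat is population ÷ (current seats + 1).
Priorities: B 4431.333, A 4166.667, G 3731.800, D 4002.750, F 4025.375, E 4253.118.
Highest priority: B.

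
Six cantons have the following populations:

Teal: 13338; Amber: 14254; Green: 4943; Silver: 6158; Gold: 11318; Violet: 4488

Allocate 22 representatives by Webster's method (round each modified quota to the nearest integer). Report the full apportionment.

Standard divisor 54499/22 ≈ 2477.227; standard quotas: Teal 5.384, Amber 5.754, Green 1.995, Silver 2.486, Gold 4.569, Violet 1.812.
Rounding to the nearest integer gives Teal 5, Amber 6, Green 2, Silver 2, Gold 5, Violet 2 — total 22, matching the house size, so no adjustment is needed.

Teal 5, Amber 6, Green 2, Silver 2, Gold 5, Violet 2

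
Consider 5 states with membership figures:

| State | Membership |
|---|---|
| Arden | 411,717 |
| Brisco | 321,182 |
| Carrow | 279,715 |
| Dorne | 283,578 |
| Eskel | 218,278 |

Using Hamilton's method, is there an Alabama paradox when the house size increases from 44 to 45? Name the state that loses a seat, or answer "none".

At 44 seats: Arden 12, Brisco 9, Carrow 8, Dorne 8, Eskel 7.
At 45 seats: Arden 12, Brisco 10, Carrow 8, Dorne 8, Eskel 7.
No state's allocation decreased.

none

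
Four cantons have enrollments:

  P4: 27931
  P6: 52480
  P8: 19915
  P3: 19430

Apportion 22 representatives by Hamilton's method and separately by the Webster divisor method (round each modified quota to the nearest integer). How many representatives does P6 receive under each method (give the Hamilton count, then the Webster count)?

Hamilton: P4 5, P6 10, P8 4, P3 3.
Webster: P4 5, P6 9, P8 4, P3 4.
P6 gets 10 under Hamilton and 9 under Webster.

10 and 9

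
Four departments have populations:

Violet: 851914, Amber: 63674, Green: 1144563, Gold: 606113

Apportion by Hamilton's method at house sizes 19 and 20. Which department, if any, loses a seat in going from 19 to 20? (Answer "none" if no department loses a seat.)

At 19 seats: Violet 6, Amber 1, Green 8, Gold 4.
At 20 seats: Violet 6, Amber 0, Green 9, Gold 5.
Amber drops from 1 to 0.

Amber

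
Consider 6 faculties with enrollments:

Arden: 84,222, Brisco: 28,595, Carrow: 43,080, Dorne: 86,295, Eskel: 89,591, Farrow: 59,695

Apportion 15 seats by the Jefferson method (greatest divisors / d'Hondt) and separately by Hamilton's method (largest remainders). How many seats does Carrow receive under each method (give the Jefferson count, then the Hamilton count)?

Jefferson: Arden 3, Brisco 1, Carrow 1, Dorne 4, Eskel 4, Farrow 2.
Hamilton: Arden 3, Brisco 1, Carrow 2, Dorne 3, Eskel 4, Farrow 2.
Carrow gets 1 under Jefferson and 2 under Hamilton.

1 and 2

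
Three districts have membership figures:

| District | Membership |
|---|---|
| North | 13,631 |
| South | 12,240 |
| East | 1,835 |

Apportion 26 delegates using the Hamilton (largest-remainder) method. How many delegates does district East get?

2

The standard divisor is 27706/26 ≈ 1065.615.
Standard quotas: North 12.7917, South 11.4863, East 1.7220.
Lower quotas: North 12, South 11, East 1 (sum 24, leaving 2 seats).
Remainders in descending order: North 0.7917, East 0.7220, South 0.4863.
Largest remainders: North, East receive the extra seats.
East receives 2.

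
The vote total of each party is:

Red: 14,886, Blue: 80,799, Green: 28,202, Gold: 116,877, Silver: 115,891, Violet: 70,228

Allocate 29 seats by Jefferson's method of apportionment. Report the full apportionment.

Red=1, Blue=5, Green=2, Gold=8, Silver=8, Violet=5

Standard divisor 426883/29 ≈ 14720.103; standard quotas: Red 1.011, Blue 5.489, Green 1.916, Gold 7.940, Silver 7.873, Violet 4.771.
Rounding down gives 1, 5, 1, 7, 7, 4 = 25 seats, so the divisor must be adjusted.
With modified divisor 13800: modified quotas Red 1.079, Blue 5.855, Green 2.044, Gold 8.469, Silver 8.398, Violet 5.089.
Rounding down: Red 1, Blue 5, Green 2, Gold 8, Silver 8, Violet 5 (total 29).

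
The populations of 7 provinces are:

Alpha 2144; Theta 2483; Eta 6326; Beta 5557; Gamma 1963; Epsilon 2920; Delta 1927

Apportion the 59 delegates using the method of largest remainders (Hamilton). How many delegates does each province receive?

The standard divisor is 23320/59 ≈ 395.254.
Standard quotas: Alpha 5.4244, Theta 6.2820, Eta 16.0049, Beta 14.0593, Gamma 4.9664, Epsilon 7.3877, Delta 4.8753.
Lower quotas: Alpha 5, Theta 6, Eta 16, Beta 14, Gamma 4, Epsilon 7, Delta 4 (sum 56, leaving 3 seats).
Remainders in descending order: Gamma 0.9664, Delta 0.8753, Alpha 0.4244, Epsilon 0.3877, Theta 0.2820, Beta 0.0593, Eta 0.0049.
The surplus seats go to Gamma, Delta, Alpha.

Alpha 6, Theta 6, Eta 16, Beta 14, Gamma 5, Epsilon 7, Delta 5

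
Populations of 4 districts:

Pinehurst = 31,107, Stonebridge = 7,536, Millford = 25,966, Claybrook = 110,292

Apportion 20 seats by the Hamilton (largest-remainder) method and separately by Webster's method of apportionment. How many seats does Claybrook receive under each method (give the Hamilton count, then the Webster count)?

13 and 12

Hamilton: Pinehurst 3, Stonebridge 1, Millford 3, Claybrook 13.
Webster: Pinehurst 4, Stonebridge 1, Millford 3, Claybrook 12.
Claybrook gets 13 under Hamilton and 12 under Webster.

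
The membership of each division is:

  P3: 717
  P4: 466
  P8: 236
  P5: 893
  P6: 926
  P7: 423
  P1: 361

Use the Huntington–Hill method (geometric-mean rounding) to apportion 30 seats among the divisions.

P3=5; P4=3; P8=2; P5=7; P6=7; P7=3; P1=3

With divisor 136: modified quotas P3 5.272, P4 3.426, P8 1.735, P5 6.566, P6 6.809, P7 3.110, P1 2.654.
Geometric-mean thresholds: P3 √(5·6)=5.477, P4 √(3·4)=3.464, P8 √(1·2)=1.414, P5 √(6·7)=6.481, P6 √(6·7)=6.481, P7 √(3·4)=3.464, P1 √(2·3)=2.449.
Each quota rounded against its threshold gives P3 5, P4 3, P8 2, P5 7, P6 7, P7 3, P1 3 (total 30).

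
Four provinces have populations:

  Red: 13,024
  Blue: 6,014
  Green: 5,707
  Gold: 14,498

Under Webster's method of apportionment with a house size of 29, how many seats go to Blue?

Standard divisor 39243/29 ≈ 1353.207; standard quotas: Red 9.625, Blue 4.444, Green 4.217, Gold 10.714.
Rounding to the nearest integer gives Red 10, Blue 4, Green 4, Gold 11 — total 29, matching the house size, so no adjustment is needed.
Blue receives 4.

4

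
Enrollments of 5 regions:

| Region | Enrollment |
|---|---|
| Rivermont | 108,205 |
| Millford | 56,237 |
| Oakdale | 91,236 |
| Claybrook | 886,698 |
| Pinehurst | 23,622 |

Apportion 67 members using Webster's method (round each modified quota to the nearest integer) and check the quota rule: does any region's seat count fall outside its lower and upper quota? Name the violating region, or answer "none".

Claybrook

Standard quotas: Rivermont 6.218, Millford 3.231, Oakdale 5.243, Claybrook 50.951, Pinehurst 1.357.
Webster allocation: Rivermont 6, Millford 3, Oakdale 5, Claybrook 52, Pinehurst 1.
Claybrook has quota 50.951 (lower 50, upper 51) but receives 52 — outside the quota interval.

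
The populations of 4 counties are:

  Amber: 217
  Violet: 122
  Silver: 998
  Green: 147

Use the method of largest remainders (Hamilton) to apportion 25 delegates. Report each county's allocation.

The standard divisor is 1484/25 ≈ 59.36.
Standard quotas: Amber 3.656, Violet 2.055, Silver 16.813, Green 2.476.
Lower quotas: Amber 3, Violet 2, Silver 16, Green 2 (sum 23, leaving 2 seats).
Remainders in descending order: Silver 0.813, Amber 0.656, Green 0.476, Violet 0.055.
The surplus seats go to Silver, Amber.

Amber 4, Violet 2, Silver 17, Green 2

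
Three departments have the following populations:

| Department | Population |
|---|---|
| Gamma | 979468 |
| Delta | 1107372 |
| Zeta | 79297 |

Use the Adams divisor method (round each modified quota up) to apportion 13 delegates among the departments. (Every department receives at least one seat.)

Standard divisor 2166137/13 ≈ 166625.923; standard quotas: Gamma 5.878, Delta 6.646, Zeta 0.476.
Rounding up gives 6, 7, 1 = 14 seats, so the divisor must be adjusted.
With modified divisor 190200: modified quotas Gamma 5.150, Delta 5.822, Zeta 0.417.
Rounding up: Gamma 6, Delta 6, Zeta 1 (total 13).

Gamma 6, Delta 6, Zeta 1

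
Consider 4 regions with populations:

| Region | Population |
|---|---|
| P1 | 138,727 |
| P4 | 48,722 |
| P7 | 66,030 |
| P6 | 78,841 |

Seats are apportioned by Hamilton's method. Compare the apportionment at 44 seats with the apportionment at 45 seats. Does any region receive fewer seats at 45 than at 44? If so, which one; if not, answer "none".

P4

At 44 seats: P1 18, P4 7, P7 9, P6 10.
At 45 seats: P1 19, P4 6, P7 9, P6 11.
P4 drops from 7 to 6.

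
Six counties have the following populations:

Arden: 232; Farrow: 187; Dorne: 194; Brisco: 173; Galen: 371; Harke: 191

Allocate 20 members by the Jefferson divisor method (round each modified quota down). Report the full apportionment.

Standard divisor 1348/20 ≈ 67.4; standard quotas: Arden 3.442, Farrow 2.774, Dorne 2.878, Brisco 2.567, Galen 5.504, Harke 2.834.
Rounding down gives 3, 2, 2, 2, 5, 2 = 16 seats, so the divisor must be adjusted.
With modified divisor 60: modified quotas Arden 3.867, Farrow 3.117, Dorne 3.233, Brisco 2.883, Galen 6.183, Harke 3.183.
Rounding down: Arden 3, Farrow 3, Dorne 3, Brisco 2, Galen 6, Harke 3 (total 20).

Arden 3, Farrow 3, Dorne 3, Brisco 2, Galen 6, Harke 3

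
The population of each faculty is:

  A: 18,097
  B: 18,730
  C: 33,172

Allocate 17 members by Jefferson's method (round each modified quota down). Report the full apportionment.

Standard divisor 69999/17 ≈ 4117.588; standard quotas: A 4.395, B 4.549, C 8.056.
Rounding down gives 4, 4, 8 = 16 seats, so the divisor must be adjusted.
With modified divisor 3700: modified quotas A 4.891, B 5.062, C 8.965.
Rounding down: A 4, B 5, C 8 (total 17).

A 4, B 5, C 8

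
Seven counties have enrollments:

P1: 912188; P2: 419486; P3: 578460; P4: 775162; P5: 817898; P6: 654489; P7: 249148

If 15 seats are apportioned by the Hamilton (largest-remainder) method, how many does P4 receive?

Total 4406831; standard divisor 4406831/15 ≈ 293788.733.
Standard quotas: P1 3.1049, P2 1.4278, P3 1.9690, P4 2.6385, P5 2.7840, P6 2.2278, P7 0.8481.
Lower quotas: P1 3, P2 1, P3 1, P4 2, P5 2, P6 2, P7 0 (sum 11, leaving 4 seats).
Remainders in descending order: P3 0.9690, P7 0.8481, P5 0.7840, P4 0.6385, P2 0.4278, P6 0.2278, P1 0.1049.
Largest remainders: P3, P7, P5, P4 receive the extra seats.
P4 receives 3.

3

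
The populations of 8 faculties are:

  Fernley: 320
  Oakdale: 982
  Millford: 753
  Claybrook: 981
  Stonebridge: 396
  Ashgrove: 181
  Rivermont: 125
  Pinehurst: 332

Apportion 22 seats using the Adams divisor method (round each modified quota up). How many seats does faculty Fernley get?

2

Standard divisor 4070/22 ≈ 185; standard quotas: Fernley 1.730, Oakdale 5.308, Millford 4.070, Claybrook 5.303, Stonebridge 2.141, Ashgrove 0.978, Rivermont 0.676, Pinehurst 1.795.
Rounding up gives 2, 6, 5, 6, 3, 1, 1, 2 = 26 seats, so the divisor must be adjusted.
With modified divisor 200: modified quotas Fernley 1.600, Oakdale 4.910, Millford 3.765, Claybrook 4.905, Stonebridge 1.980, Ashgrove 0.905, Rivermont 0.625, Pinehurst 1.660.
Rounding up: Fernley 2, Oakdale 5, Millford 4, Claybrook 5, Stonebridge 2, Ashgrove 1, Rivermont 1, Pinehurst 2 (total 22).
Fernley receives 2.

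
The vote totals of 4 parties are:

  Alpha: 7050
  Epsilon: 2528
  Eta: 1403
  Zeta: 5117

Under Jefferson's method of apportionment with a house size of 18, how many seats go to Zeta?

6

Standard divisor 16098/18 ≈ 894.333; standard quotas: Alpha 7.883, Epsilon 2.827, Eta 1.569, Zeta 5.722.
Rounding down gives 7, 2, 1, 5 = 15 seats, so the divisor must be adjusted.
With modified divisor 800: modified quotas Alpha 8.812, Epsilon 3.160, Eta 1.754, Zeta 6.396.
Rounding down: Alpha 8, Epsilon 3, Eta 1, Zeta 6 (total 18).
Zeta receives 6.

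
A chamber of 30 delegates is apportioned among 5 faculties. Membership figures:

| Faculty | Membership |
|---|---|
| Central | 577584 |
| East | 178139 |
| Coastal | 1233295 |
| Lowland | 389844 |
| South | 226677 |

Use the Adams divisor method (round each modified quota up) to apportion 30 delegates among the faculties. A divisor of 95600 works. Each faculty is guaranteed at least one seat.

With modified divisor 95600: modified quotas Central 6.042, East 1.863, Coastal 12.901, Lowland 4.078, South 2.371.
Rounding up: Central 7, East 2, Coastal 13, Lowland 5, South 3 (total 30).

Central 7, East 2, Coastal 13, Lowland 5, South 3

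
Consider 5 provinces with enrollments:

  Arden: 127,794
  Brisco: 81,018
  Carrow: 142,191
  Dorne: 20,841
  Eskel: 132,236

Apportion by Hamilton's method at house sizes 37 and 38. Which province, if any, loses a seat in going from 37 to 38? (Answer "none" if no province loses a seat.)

Dorne

At 37 seats: Arden 9, Brisco 6, Carrow 10, Dorne 2, Eskel 10.
At 38 seats: Arden 10, Brisco 6, Carrow 11, Dorne 1, Eskel 10.
Dorne drops from 2 to 1.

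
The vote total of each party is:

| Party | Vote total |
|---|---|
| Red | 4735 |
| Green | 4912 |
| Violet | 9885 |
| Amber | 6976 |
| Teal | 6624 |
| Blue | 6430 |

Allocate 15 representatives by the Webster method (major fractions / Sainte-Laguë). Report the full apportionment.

Standard divisor 39562/15 ≈ 2637.467; standard quotas: Red 1.795, Green 1.862, Violet 3.748, Amber 2.645, Teal 2.512, Blue 2.438.
Rounding to the nearest integer gives 2, 2, 4, 3, 3, 2 = 16 seats, so the divisor must be adjusted.
With modified divisor 2700: modified quotas Red 1.754, Green 1.819, Violet 3.661, Amber 2.584, Teal 2.453, Blue 2.381.
Rounding to the nearest integer: Red 2, Green 2, Violet 4, Amber 3, Teal 2, Blue 2 (total 15).

Red 2, Green 2, Violet 4, Amber 3, Teal 2, Blue 2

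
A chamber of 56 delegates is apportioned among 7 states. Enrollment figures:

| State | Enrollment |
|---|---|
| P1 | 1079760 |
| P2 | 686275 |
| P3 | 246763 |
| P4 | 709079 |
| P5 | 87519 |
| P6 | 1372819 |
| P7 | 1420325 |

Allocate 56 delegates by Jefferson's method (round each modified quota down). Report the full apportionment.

P1: 11, P2: 7, P3: 2, P4: 7, P5: 0, P6: 14, P7: 15

Standard divisor 5602540/56 ≈ 100045.357; standard quotas: P1 10.793, P2 6.860, P3 2.467, P4 7.088, P5 0.875, P6 13.722, P7 14.197.
Rounding down gives 10, 6, 2, 7, 0, 13, 14 = 52 seats, so the divisor must be adjusted.
With modified divisor 93100: modified quotas P1 11.598, P2 7.371, P3 2.651, P4 7.616, P5 0.940, P6 14.746, P7 15.256.
Rounding down: P1 11, P2 7, P3 2, P4 7, P5 0, P6 14, P7 15 (total 56).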